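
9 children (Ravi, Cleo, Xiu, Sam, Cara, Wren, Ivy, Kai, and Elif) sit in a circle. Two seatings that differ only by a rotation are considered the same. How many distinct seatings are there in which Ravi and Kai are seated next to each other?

10080

Treat {Ravi, Kai} as one unit (2 internal orders) and seat the resulting 8 units around the table: (7)! circular arrangements.
So 2 × (7)! = 2 × 5040 = 10080.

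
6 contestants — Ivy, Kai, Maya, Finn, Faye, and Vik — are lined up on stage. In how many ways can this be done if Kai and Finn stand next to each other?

Place the 4 others and the Kai-Finn pair as 5 objects in a line; the pair has 2 internal arrangements.
So the count is 2·(5)! = 240.

240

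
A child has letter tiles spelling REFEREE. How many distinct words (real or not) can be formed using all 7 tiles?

Letter multiplicities in REFEREE: E×4, F×1, R×2.
Dividing 7! = 5040 by 4!·2! = 48 for the repeated letters gives 105.

105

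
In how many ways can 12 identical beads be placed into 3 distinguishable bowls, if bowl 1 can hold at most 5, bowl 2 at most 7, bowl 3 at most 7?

33

Ignoring the caps, the number of non-negative solutions to x_1+…+x_3 = 12 is C(14,2) = 91.
Subtract solutions that violate a single cap (substitute x_i' = x_i − (cap_i+1)): x_1 ≥ 6 gives C(8,2) = 28; x_2 ≥ 8 gives C(6,2) = 15; x_3 ≥ 8 gives C(6,2) = 15. Together 58.
No two caps can be exceeded simultaneously, so the pair terms are all 0.
By inclusion–exclusion the count is 91 − 58 + 0 = 33.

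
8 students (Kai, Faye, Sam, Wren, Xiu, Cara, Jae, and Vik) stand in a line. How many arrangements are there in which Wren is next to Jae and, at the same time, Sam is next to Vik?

2880

Treat {Wren,Jae} as one block (2 orders) and {Sam,Vik} as another (2 orders).
That leaves 6 units to arrange: 2 × 2 × 6! = 4 × 720 = 2880.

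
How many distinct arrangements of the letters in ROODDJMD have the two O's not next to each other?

There are 8!/(3!·2!) = 3360 arrangements of ROODDJMD in total.
Arrangements with the O's together: treat OO as one letter, giving (7)!/(3!) = 840.
Hence 3360 − 840 = 2520.

2520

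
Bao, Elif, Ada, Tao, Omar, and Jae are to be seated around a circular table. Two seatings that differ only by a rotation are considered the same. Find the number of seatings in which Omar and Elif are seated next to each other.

48

Glue Omar and Elif into a block (2 internal orders). Seating 5 units around a circle gives (4)! arrangements.
So 2 × (4)! = 2 × 24 = 48.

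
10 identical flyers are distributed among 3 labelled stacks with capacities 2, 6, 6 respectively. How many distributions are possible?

Ignoring the caps, the number of non-negative solutions to x_1+…+x_3 = 10 is C(12,2) = 66.
Subtract solutions that violate a single cap (substitute x_i' = x_i − (cap_i+1)): x_1 ≥ 3 gives C(9,2) = 36; x_2 ≥ 7 gives C(5,2) = 10; x_3 ≥ 7 gives C(5,2) = 10. Together 56.
Add back pairs where two caps are both exceeded: 1 + 1 + 0 = 2.
By inclusion–exclusion the count is 66 − 56 + 2 = 12.

12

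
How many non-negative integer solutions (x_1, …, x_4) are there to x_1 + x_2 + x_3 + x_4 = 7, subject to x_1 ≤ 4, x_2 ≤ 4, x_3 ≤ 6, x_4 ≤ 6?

98

By stars and bars, unrestricted non-negative solutions to x_1+…+x_4 = 7 number C(7+3,3) = 120.
Subtract solutions that violate a single cap (substitute x_i' = x_i − (cap_i+1)): x_1 ≥ 5 gives C(5,3) = 10; x_2 ≥ 5 gives C(5,3) = 10; x_3 ≥ 7 gives C(3,3) = 1; x_4 ≥ 7 gives C(3,3) = 1. Together 22.
No two caps can be exceeded simultaneously, so the pair terms are all 0.
By inclusion–exclusion the count is 120 − 22 + 0 = 98.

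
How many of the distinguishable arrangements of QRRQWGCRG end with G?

Fix G in the last position and arrange the remaining 8 letters.
Those 8 letters have Q appearing twice and R appearing 3 times, giving (8)!/(3!·2!) = 3360.

3360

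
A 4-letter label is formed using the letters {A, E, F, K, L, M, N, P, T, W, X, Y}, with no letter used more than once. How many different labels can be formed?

11880

Choose and order 4 of the 12 symbols: the first letter has 12 options, the next 11, then 10, 9.
12 × 11 × 10 × 9 = 11880.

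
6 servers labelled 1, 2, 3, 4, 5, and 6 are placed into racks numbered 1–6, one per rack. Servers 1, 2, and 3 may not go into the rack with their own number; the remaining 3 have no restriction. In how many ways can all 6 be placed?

426

Let Aᵢ (for i ∈ {1, 2, 3}) be the placements that put server i in its forbidden rack. Any j of these fix j positions, leaving (6−j)! ways to fill the rest, and there are C(3,j) ways to pick which j.
By inclusion–exclusion, the number of valid placements is Σ_{j=0}^{3} (−1)^j C(3,j)·(6−j)!.
Computing: 720 − 360 + 72 − 6 = 426.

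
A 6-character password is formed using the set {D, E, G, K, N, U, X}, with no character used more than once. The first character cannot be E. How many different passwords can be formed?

4320

The first character has 7−1 = 6 choices (anything except E).
The remaining 5 characters are filled from the other 6 symbols without repetition: 6 × 5 × 4 × 3 × 2 = 720.
Total: 6 × 720 = 4320.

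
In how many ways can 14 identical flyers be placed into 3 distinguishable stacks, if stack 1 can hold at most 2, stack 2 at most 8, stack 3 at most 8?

12

Without the upper bounds there are C(16,2) = 120 ways to split 14 among 3 stacks.
Subtract solutions that violate a single cap (substitute x_i' = x_i − (cap_i+1)): x_1 ≥ 3 gives C(13,2) = 78; x_2 ≥ 9 gives C(7,2) = 21; x_3 ≥ 9 gives C(7,2) = 21. Together 120.
Add back pairs where two caps are both exceeded: 6 + 6 + 0 = 12.
By inclusion–exclusion the count is 120 − 120 + 12 = 12.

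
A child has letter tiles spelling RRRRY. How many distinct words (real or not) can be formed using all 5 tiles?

Letter multiplicities in RRRRY: R×4, Y×1.
Dividing 5! = 120 by 4! = 24 for the repeated letters gives 5.

5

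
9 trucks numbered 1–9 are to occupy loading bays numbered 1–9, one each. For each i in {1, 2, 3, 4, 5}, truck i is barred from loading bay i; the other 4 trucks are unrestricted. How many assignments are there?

205056

Let Aᵢ (for 1 ≤ i ≤ 5) be the placements that put truck i in its forbidden loading bay. Any j of these fix j positions, leaving (9−j)! ways to fill the rest, and there are C(5,j) ways to pick which j.
By inclusion–exclusion, the number of valid placements is Σ_{j=0}^{5} (−1)^j C(5,j)·(9−j)!.
Computing: 362880 − 201600 + 50400 − 7200 + 600 − 24 = 205056.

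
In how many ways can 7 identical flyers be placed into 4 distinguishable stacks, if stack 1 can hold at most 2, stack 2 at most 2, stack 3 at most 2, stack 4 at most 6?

26

Ignoring the caps, the number of non-negative solutions to x_1+…+x_4 = 7 is C(10,3) = 120.
Subtract solutions that violate a single cap (substitute x_i' = x_i − (cap_i+1)): x_1 ≥ 3 gives C(7,3) = 35; x_2 ≥ 3 gives C(7,3) = 35; x_3 ≥ 3 gives C(7,3) = 35; x_4 ≥ 7 gives C(3,3) = 1. Together 106.
Add back pairs where two caps are both exceeded: 4 + 4 + 0 + 4 + 0 + 0 = 12.
By inclusion–exclusion the count is 120 − 106 + 12 = 26.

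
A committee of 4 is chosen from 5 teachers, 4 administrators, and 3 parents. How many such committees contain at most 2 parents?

Split by how many parents are chosen (0 through 2).
Sum: C(3,0)·C(9,4) + C(3,1)·C(9,3) + C(3,2)·C(9,2) = 126 + 252 + 108 = 486.

486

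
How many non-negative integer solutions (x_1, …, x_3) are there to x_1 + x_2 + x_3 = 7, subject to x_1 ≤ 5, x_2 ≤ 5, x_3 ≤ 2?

15

By stars and bars, unrestricted non-negative solutions to x_1+…+x_3 = 7 number C(7+2,2) = 36.
Subtract solutions that violate a single cap (substitute x_i' = x_i − (cap_i+1)): x_1 ≥ 6 gives C(3,2) = 3; x_2 ≥ 6 gives C(3,2) = 3; x_3 ≥ 3 gives C(6,2) = 15. Together 21.
No two caps can be exceeded simultaneously, so the pair terms are all 0.
By inclusion–exclusion the count is 36 − 21 + 0 = 15.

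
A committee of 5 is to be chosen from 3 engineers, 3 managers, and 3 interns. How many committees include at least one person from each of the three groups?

108

With no constraint there are C(9,5) = 126 possible selections.
Selections missing a whole group: no engineers → C(6,5) = 6; no managers → C(6,5) = 6; no interns → C(6,5) = 6.
Add back selections omitting two groups (i.e. drawn from a single group): C(3,5) + C(3,5) + C(3,5) = 0.
By inclusion–exclusion: 126 − 18 + 0 = 108.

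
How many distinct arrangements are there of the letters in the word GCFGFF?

GCFGFF has 6 letters with F appearing 3 times and G appearing twice.
Dividing 6! = 720 by 3!·2! = 12 for the repeated letters gives 60.

60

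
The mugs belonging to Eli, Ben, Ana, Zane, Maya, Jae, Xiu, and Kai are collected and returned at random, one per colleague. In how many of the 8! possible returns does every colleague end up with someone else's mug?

14833

This is the derangement count D_8: permutations of 8 items with no fixed point.
By inclusion–exclusion this is Σ_{j=0}^{8} (−1)^j C(8,j)·(8−j)!.
Computing: 40320 − 40320 + 20160 − 6720 + 1680 − 336 + 56 − 8 + 1 = 14833.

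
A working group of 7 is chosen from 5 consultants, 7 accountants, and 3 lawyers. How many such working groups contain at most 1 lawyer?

3564

Split by how many lawyers are chosen (0 through 1).
Sum: C(3,0)·C(12,7) + C(3,1)·C(12,6) = 792 + 2772 = 3564.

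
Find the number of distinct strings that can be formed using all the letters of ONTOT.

30

Letter multiplicities in ONTOT: N×1, O×2, T×2.
So there are 5! / (2!·2!) = 30 distinguishable arrangements.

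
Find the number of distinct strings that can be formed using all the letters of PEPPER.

60

The 6 letters of PEPPER have repeats: E appearing twice and P appearing 3 times.
The number of distinct arrangements is 6!/(3!·2!) = 720/12 = 60.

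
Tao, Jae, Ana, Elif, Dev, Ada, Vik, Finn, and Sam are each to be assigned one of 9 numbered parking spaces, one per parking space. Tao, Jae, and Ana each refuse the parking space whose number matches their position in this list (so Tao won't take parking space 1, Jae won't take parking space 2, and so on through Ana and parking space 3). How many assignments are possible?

256320

Let Aᵢ (for i ∈ {1, 2, 3}) be the placements that put person i in their forbidden parking space. Any j of these fix j positions, leaving (9−j)! ways to fill the rest, and there are C(3,j) ways to pick which j.
By inclusion–exclusion, the number of valid placements is Σ_{j=0}^{3} (−1)^j C(3,j)·(9−j)!.
Computing: 362880 − 120960 + 15120 − 720 = 256320.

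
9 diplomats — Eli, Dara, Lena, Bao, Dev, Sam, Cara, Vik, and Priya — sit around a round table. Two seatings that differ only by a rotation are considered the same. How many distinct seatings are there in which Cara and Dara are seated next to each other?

10080

Glue Cara and Dara into a block (2 internal orders). Seating 8 units around a circle gives (7)! arrangements.
So 2 × (7)! = 2 × 5040 = 10080.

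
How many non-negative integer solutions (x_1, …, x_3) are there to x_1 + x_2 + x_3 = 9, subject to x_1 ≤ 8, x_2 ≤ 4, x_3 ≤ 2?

14

Ignoring the caps, the number of non-negative solutions to x_1+…+x_3 = 9 is C(11,2) = 55.
Subtract solutions that violate a single cap (substitute x_i' = x_i − (cap_i+1)): x_1 ≥ 9 gives C(2,2) = 1; x_2 ≥ 5 gives C(6,2) = 15; x_3 ≥ 3 gives C(8,2) = 28. Together 44.
Add back pairs where two caps are both exceeded: 0 + 0 + 3 = 3.
By inclusion–exclusion the count is 55 − 44 + 3 = 14.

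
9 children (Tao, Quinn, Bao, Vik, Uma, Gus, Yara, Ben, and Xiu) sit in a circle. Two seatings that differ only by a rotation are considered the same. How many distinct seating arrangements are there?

Seat Tao anywhere (absorbing the rotational symmetry), then permute the other 8: (8)! = 40320.

40320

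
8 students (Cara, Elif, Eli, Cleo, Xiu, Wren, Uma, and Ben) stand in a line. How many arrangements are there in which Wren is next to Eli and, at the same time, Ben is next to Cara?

2880

Treat {Wren,Eli} as one block (2 orders) and {Ben,Cara} as another (2 orders).
That leaves 6 units to arrange: 2 × 2 × 6! = 4 × 720 = 2880.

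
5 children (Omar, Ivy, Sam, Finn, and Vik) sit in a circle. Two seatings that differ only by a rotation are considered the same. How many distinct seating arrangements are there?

Fix one person's seat to break rotational symmetry; the remaining 4 people can be arranged in (4)! = 24 ways.

24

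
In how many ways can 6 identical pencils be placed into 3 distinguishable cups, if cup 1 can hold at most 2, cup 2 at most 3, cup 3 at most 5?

Without the upper bounds there are C(8,2) = 28 ways to split 6 among 3 cups.
Subtract solutions that violate a single cap (substitute x_i' = x_i − (cap_i+1)): x_1 ≥ 3 gives C(5,2) = 10; x_2 ≥ 4 gives C(4,2) = 6; x_3 ≥ 6 gives C(2,2) = 1. Together 17.
No two caps can be exceeded simultaneously, so the pair terms are all 0.
By inclusion–exclusion the count is 28 − 17 + 0 = 11.

11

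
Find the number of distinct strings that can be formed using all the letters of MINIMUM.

The 7 letters of MINIMUM have repeats: I appearing twice and M appearing 3 times.
So there are 7! / (3!·2!) = 420 distinguishable arrangements.

420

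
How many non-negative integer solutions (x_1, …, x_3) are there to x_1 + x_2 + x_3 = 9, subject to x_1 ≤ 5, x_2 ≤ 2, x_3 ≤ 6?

Ignoring the caps, the number of non-negative solutions to x_1+…+x_3 = 9 is C(11,2) = 55.
Subtract solutions that violate a single cap (substitute x_i' = x_i − (cap_i+1)): x_1 ≥ 6 gives C(5,2) = 10; x_2 ≥ 3 gives C(8,2) = 28; x_3 ≥ 7 gives C(4,2) = 6. Together 44.
Add back pairs where two caps are both exceeded: 1 + 0 + 0 = 1.
By inclusion–exclusion the count is 55 − 44 + 1 = 12.

12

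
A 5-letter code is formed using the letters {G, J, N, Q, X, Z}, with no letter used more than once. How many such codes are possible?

720

Choose and order 5 of the 6 symbols: the first letter has 6 options, the next 5, and so on down to 2.
6 × 5 × 4 × 3 × 2 = 720.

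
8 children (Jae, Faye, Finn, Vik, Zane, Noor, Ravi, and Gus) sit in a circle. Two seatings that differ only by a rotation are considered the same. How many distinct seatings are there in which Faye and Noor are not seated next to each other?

Without the restriction there are (7)! = 5040 seatings.
Those with Faye next to Noor: fuse the pair into one unit and seat 7 units around a circle — 2·(6)! = 1440.
Subtracting, 5040 − 1440 = 3600.

3600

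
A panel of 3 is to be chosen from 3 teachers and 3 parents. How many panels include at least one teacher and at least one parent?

18

With no constraint there are C(6,3) = 20 possible selections.
Subtract selections that omit an entire group: no teachers → C(3,3) = 1; no parents → C(3,3) = 1.
Both groups omitted at once is impossible, so 20 − 2 = 18.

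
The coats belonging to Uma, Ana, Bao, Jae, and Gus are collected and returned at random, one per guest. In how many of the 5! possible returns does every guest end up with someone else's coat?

Let Aᵢ be the assignments in which guest i gets their own coat. We want the size of the complement of A₁∪…∪A_5.
By inclusion–exclusion this is Σ_{j=0}^{5} (−1)^j C(5,j)·(5−j)!.
Computing: 120 − 120 + 60 − 20 + 5 − 1 = 44.

44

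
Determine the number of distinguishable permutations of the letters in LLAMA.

30

The 5 letters of LLAMA have repeats: A appearing twice and L appearing twice.
Dividing 5! = 120 by 2!·2! = 4 for the repeated letters gives 30.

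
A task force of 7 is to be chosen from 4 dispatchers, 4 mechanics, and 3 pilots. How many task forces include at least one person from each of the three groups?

With no constraint there are C(11,7) = 330 possible selections.
Selections missing a whole group: no dispatchers → C(7,7) = 1; no mechanics → C(7,7) = 1; no pilots → C(8,7) = 8.
Add back selections omitting two groups (i.e. drawn from a single group): C(4,7) + C(4,7) + C(3,7) = 0.
By inclusion–exclusion: 330 − 10 + 0 = 320.

320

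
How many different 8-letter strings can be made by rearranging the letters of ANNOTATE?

Letter multiplicities in ANNOTATE: A×2, E×1, N×2, O×1, T×2.
The number of distinct arrangements is 8!/(2!·2!·2!) = 40320/8 = 5040.

5040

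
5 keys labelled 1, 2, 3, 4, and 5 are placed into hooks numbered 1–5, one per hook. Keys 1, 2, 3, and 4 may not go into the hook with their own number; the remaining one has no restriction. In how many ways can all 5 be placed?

53

Let Aᵢ (for 1 ≤ i ≤ 4) be the placements that put key i in its forbidden hook. Any j of these fix j positions, leaving (5−j)! ways to fill the rest, and there are C(4,j) ways to pick which j.
By inclusion–exclusion, the number of valid placements is Σ_{j=0}^{4} (−1)^j C(4,j)·(5−j)!.
Computing: 120 − 96 + 36 − 8 + 1 = 53.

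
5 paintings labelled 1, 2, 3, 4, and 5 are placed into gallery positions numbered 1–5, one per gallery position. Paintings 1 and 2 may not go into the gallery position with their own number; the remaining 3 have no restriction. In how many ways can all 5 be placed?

78

Let Aᵢ (for i ∈ {1, 2}) be the placements that put painting i in its forbidden gallery position. Any j of these fix j positions, leaving (5−j)! ways to fill the rest, and there are C(2,j) ways to pick which j.
By inclusion–exclusion, the number of valid placements is Σ_{j=0}^{2} (−1)^j C(2,j)·(5−j)!.
Computing: 120 − 48 + 6 = 78.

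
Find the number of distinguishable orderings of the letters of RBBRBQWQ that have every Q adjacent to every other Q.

420

Treat the 2 copies of Q as a single block. The multiset to arrange is then {QQ, B, B, B, R, R, W}, 7 items in all.
That gives (7)!/(3!·2!) = 420 arrangements.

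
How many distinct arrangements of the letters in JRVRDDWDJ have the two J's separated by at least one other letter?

Total arrangements of JRVRDDWDJ: 9!/(3!·2!·2!) = 15120.
If the two J's are adjacent, glue them into one block, leaving 8 items to arrange: (8)!/(3!·2!) = 3360 ways.
Subtracting, 15120 − 3360 = 11760 arrangements keep the J's apart.

11760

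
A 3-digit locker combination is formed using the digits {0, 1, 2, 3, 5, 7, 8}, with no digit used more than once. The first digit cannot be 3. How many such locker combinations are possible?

180

The first digit has 7−1 = 6 choices (anything except 3).
The remaining 2 digits are filled from the other 6 symbols without repetition: 6 × 5 = 30.
Total: 6 × 30 = 180.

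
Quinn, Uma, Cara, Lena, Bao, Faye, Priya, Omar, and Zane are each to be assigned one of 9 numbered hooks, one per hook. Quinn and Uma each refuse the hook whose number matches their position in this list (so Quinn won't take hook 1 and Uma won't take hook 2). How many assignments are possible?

Let Aᵢ (for i ∈ {1, 2}) be the placements that put person i in their forbidden hook. Any j of these fix j positions, leaving (9−j)! ways to fill the rest, and there are C(2,j) ways to pick which j.
By inclusion–exclusion, the number of valid placements is Σ_{j=0}^{2} (−1)^j C(2,j)·(9−j)!.
Computing: 362880 − 80640 + 5040 = 287280.

287280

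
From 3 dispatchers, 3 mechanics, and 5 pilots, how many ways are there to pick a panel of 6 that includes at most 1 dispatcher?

Split by how many dispatchers are chosen (0 through 1).
Sum: C(3,0)·C(8,6) + C(3,1)·C(8,5) = 28 + 168 = 196.

196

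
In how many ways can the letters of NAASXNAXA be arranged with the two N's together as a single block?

Treat the 2 copies of N as a single block. The multiset to arrange is then {NN, A, A, A, A, S, X, X}, 8 items in all.
That gives (8)!/(4!·2!) = 840 arrangements.

840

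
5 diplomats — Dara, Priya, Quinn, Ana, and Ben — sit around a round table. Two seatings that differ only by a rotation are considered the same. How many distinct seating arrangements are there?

24

Fix one person's seat to break rotational symmetry; the remaining 4 people can be arranged in (4)! = 24 ways.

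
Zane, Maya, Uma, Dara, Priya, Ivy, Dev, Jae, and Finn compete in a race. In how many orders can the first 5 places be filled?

There are 9 choices for 1st place, 8 for 2nd, and so on down to 5 for position 5.
That gives 9 × 8 × 7 × 6 × 5 = 15120.

15120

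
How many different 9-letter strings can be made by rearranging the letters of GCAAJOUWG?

The 9 letters of GCAAJOUWG have repeats: A appearing twice and G appearing twice.
So there are 9! / (2!·2!) = 90720 distinguishable arrangements.

90720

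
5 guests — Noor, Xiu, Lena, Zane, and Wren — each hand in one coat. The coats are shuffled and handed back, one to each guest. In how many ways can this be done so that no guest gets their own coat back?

Let Aᵢ be the assignments in which guest i gets their own coat. We want the size of the complement of A₁∪…∪A_5.
By inclusion–exclusion this is Σ_{j=0}^{5} (−1)^j C(5,j)·(5−j)!.
Computing: 120 − 120 + 60 − 20 + 5 − 1 = 44.

44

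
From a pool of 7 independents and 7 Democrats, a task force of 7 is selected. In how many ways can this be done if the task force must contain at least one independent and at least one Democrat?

3430

Total 7-person selections from all 14: C(14,7) = 3432.
Subtract selections that omit an entire group: no independents → C(7,7) = 1; no Democrats → C(7,7) = 1.
Both groups omitted at once is impossible, so 3432 − 2 = 3430.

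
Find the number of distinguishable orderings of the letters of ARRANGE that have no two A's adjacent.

900

Total arrangements of ARRANGE: 7!/(2!·2!) = 1260.
If the two A's are adjacent, glue them into one block, leaving 6 items to arrange: (6)!/(2!) = 360 ways.
Subtracting, 1260 − 360 = 900 arrangements keep the A's apart.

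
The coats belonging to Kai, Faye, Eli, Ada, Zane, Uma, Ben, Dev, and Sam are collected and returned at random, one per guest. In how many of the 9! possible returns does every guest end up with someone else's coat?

133496

Count assignments avoiding every fixed point. For any j of the 9 guests fixed to their own coat, the other 9−j can be arranged in (9−j)! ways.
By inclusion–exclusion this is Σ_{j=0}^{9} (−1)^j C(9,j)·(9−j)!.
Computing: 362880 − 362880 + 181440 − 60480 + 15120 − 3024 + 504 − 72 + 9 − 1 = 133496.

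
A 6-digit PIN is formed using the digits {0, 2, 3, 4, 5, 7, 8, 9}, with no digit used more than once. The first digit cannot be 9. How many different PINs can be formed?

The first digit has 8−1 = 7 choices (anything except 9).
The remaining 5 digits are filled from the other 7 symbols without repetition: 7 × 6 × 5 × 4 × 3 = 2520.
Total: 7 × 2520 = 17640.

17640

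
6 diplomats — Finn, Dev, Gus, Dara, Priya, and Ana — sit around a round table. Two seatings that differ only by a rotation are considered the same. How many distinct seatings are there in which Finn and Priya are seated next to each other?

Treat {Finn, Priya} as one unit (2 internal orders) and seat the resulting 5 units around the table: (4)! circular arrangements.
So 2 × (4)! = 2 × 24 = 48.

48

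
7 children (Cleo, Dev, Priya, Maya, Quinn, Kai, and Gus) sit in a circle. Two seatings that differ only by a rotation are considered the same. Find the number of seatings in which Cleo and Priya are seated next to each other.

240

Treat {Cleo, Priya} as one unit (2 internal orders) and seat the resulting 6 units around the table: (5)! circular arrangements.
So 2 × (5)! = 2 × 120 = 240.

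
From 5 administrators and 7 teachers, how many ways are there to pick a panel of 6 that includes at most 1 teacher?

7

Split by how many teachers are chosen (0 through 1).
Sum: C(7,0)·C(5,6) + C(7,1)·C(5,5) = 0 + 7 = 7.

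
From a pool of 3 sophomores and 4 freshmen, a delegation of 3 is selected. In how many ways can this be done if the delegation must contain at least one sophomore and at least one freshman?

30

Total 3-person selections from all 7: C(7,3) = 35.
Subtract selections that omit an entire group: no sophomores → C(4,3) = 4; no freshmen → C(3,3) = 1.
Both groups omitted at once is impossible, so 35 − 5 = 30.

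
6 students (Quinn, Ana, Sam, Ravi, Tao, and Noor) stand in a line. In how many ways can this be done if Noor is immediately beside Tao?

Treat {Noor, Tao} as a single unit. There are 5 units to order, and the pair itself can be ordered 2 ways.
That gives 2 × 5! = 2 × 120 = 240.

240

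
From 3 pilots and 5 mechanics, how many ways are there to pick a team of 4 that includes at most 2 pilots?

Split by how many pilots are chosen (0 through 2).
Sum: C(3,0)·C(5,4) + C(3,1)·C(5,3) + C(3,2)·C(5,2) = 5 + 30 + 30 = 65.

65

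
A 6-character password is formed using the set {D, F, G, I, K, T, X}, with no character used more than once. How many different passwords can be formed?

With no repetition, fill the 6 characters in order: 7 choices, then 6, down to 2.
That product is 7 × 6 × 5 × 4 × 3 × 2 = 5040.

5040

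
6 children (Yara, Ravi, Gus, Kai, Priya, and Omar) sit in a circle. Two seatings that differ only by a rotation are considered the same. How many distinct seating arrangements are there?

Around a circle, 6 distinct people have 6!/6 = (5)! = 120 rotationally distinct seatings.

120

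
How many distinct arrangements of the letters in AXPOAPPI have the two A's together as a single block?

840

Treat the 2 copies of A as a single block. The multiset to arrange is then {AA, I, O, P, P, P, X}, 7 items in all.
That gives (7)!/(3!) = 840 arrangements.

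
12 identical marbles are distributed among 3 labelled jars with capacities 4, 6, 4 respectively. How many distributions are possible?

By stars and bars, unrestricted non-negative solutions to x_1+…+x_3 = 12 number C(12+2,2) = 91.
Subtract solutions that violate a single cap (substitute x_i' = x_i − (cap_i+1)): x_1 ≥ 5 gives C(9,2) = 36; x_2 ≥ 7 gives C(7,2) = 21; x_3 ≥ 5 gives C(9,2) = 36. Together 93.
Add back pairs where two caps are both exceeded: 1 + 6 + 1 = 8.
By inclusion–exclusion the count is 91 − 93 + 8 = 6.

6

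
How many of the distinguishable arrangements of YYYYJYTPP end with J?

Fix J in the last position and arrange the remaining 8 letters.
Those 8 letters have P appearing twice and Y appearing 5 times, giving (8)!/(5!·2!) = 168.

168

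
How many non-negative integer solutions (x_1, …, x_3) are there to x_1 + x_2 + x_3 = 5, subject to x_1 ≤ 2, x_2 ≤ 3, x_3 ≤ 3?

9

By stars and bars, unrestricted non-negative solutions to x_1+…+x_3 = 5 number C(5+2,2) = 21.
Subtract solutions that violate a single cap (substitute x_i' = x_i − (cap_i+1)): x_1 ≥ 3 gives C(4,2) = 6; x_2 ≥ 4 gives C(3,2) = 3; x_3 ≥ 4 gives C(3,2) = 3. Together 12.
No two caps can be exceeded simultaneously, so the pair terms are all 0.
By inclusion–exclusion the count is 21 − 12 + 0 = 9.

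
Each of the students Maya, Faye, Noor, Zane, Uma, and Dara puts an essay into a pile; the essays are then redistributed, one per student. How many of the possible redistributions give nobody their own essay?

Count assignments avoiding every fixed point. For any j of the 6 students fixed to their own essay, the other 6−j can be arranged in (6−j)! ways.
By inclusion–exclusion this is Σ_{j=0}^{6} (−1)^j C(6,j)·(6−j)!.
Computing: 720 − 720 + 360 − 120 + 30 − 6 + 1 = 265.

265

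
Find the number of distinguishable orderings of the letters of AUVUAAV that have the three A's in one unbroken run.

Treat the 3 copies of A as a single block. The multiset to arrange is then {AAA, U, U, V, V}, 5 items in all.
That gives (5)!/(2!·2!) = 30 arrangements.

30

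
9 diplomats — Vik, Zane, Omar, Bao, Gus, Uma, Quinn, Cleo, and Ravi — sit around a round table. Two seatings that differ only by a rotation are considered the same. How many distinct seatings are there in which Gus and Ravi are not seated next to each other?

30240

All circular seatings of 9 people number (8)! = 40320.
Seatings with Gus beside Ravi: treat them as a block with 2 internal orders, giving 2 × (7)! = 10080.
Subtracting, 40320 − 10080 = 30240.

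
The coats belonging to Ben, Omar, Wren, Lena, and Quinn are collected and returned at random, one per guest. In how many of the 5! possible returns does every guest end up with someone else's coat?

44

Count assignments avoiding every fixed point. For any j of the 5 guests fixed to their own coat, the other 5−j can be arranged in (5−j)! ways.
By inclusion–exclusion this is Σ_{j=0}^{5} (−1)^j C(5,j)·(5−j)!.
Computing: 120 − 120 + 60 − 20 + 5 − 1 = 44.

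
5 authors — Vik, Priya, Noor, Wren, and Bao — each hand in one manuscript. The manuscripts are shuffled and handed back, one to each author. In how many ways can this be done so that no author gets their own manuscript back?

This is the derangement count D_5: permutations of 5 items with no fixed point.
By inclusion–exclusion this is Σ_{j=0}^{5} (−1)^j C(5,j)·(5−j)!.
Computing: 120 − 120 + 60 − 20 + 5 − 1 = 44.

44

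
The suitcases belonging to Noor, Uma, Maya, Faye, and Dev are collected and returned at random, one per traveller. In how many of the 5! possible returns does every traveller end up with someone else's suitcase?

This is the derangement count D_5: permutations of 5 items with no fixed point.
By inclusion–exclusion this is Σ_{j=0}^{5} (−1)^j C(5,j)·(5−j)!.
Computing: 120 − 120 + 60 − 20 + 5 − 1 = 44.

44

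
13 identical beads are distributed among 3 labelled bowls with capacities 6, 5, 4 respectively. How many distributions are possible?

6

By stars and bars, unrestricted non-negative solutions to x_1+…+x_3 = 13 number C(13+2,2) = 105.
Subtract solutions that violate a single cap (substitute x_i' = x_i − (cap_i+1)): x_1 ≥ 7 gives C(8,2) = 28; x_2 ≥ 6 gives C(9,2) = 36; x_3 ≥ 5 gives C(10,2) = 45. Together 109.
Add back pairs where two caps are both exceeded: 1 + 3 + 6 = 10.
By inclusion–exclusion the count is 105 − 109 + 10 = 6.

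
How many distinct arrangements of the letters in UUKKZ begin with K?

Fix K in the first position and arrange the remaining 4 letters.
Those 4 letters have U appearing twice, giving (4)!/(2!) = 12.

12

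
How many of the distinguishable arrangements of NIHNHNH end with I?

With the last slot taken by I, it remains to arrange the other 6 letters (NHNHNH).
Those 6 letters have H appearing 3 times and N appearing 3 times, giving (6)!/(3!·3!) = 20.

20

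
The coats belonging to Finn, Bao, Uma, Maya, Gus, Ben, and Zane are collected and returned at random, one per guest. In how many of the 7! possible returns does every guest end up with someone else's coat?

Let Aᵢ be the assignments in which guest i gets their own coat. We want the size of the complement of A₁∪…∪A_7.
By inclusion–exclusion this is Σ_{j=0}^{7} (−1)^j C(7,j)·(7−j)!.
Computing: 5040 − 5040 + 2520 − 840 + 210 − 42 + 7 − 1 = 1854.

1854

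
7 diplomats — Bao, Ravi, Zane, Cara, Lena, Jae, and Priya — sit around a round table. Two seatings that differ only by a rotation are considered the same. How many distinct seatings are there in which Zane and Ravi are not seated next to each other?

480

Without the restriction there are (6)! = 720 seatings.
Those with Zane next to Ravi: fuse the pair into one unit and seat 6 units around a circle — 2·(5)! = 240.
Subtracting, 720 − 240 = 480.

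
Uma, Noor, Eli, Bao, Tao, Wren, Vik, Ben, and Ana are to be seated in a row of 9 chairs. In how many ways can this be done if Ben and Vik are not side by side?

Of the 9! = 362880 arrangements, those with Ben and Vik adjacent number 2 × 8! = 80640 (treat the pair as a block with 2 internal orders).
Complementary counting: 362880 − 80640 = 282240.

282240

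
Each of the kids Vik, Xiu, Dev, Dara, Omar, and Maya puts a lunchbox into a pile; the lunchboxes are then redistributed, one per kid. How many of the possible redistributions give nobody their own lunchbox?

265

Let Aᵢ be the assignments in which kid i gets their own lunchbox. We want the size of the complement of A₁∪…∪A_6.
By inclusion–exclusion this is Σ_{j=0}^{6} (−1)^j C(6,j)·(6−j)!.
Computing: 720 − 720 + 360 − 120 + 30 − 6 + 1 = 265.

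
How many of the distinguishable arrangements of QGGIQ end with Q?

12

Fix Q in the last position and arrange the remaining 4 letters.
Those 4 letters have G appearing twice, giving (4)!/(2!) = 12.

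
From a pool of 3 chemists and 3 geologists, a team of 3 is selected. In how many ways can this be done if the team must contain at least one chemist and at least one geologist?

18

Unrestricted: C(6,3) = 20 ways to pick any 3 of the 6.
Subtract selections that omit an entire group: no chemists → C(3,3) = 1; no geologists → C(3,3) = 1.
Both groups omitted at once is impossible, so 20 − 2 = 18.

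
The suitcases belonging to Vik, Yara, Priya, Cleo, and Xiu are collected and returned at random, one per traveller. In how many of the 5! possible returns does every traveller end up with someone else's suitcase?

44

Let Aᵢ be the assignments in which traveller i gets their own suitcase. We want the size of the complement of A₁∪…∪A_5.
By inclusion–exclusion this is Σ_{j=0}^{5} (−1)^j C(5,j)·(5−j)!.
Computing: 120 − 120 + 60 − 20 + 5 − 1 = 44.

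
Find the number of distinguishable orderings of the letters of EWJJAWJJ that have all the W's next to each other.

210

Treat the 2 copies of W as a single block. The multiset to arrange is then {WW, A, E, J, J, J, J}, 7 items in all.
That gives (7)!/(4!) = 210 arrangements.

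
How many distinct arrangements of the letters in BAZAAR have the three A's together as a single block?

24

Treat the 3 copies of A as a single block. The multiset to arrange is then {AAA, B, R, Z}, 4 items in all.
All 4 items are distinct, so there are (4)! = 24 arrangements.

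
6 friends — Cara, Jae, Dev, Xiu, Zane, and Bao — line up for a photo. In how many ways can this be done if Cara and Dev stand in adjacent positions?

240

Place the 4 others and the Cara-Dev pair as 5 objects in a line; the pair has 2 internal arrangements.
So the count is 2·(5)! = 240.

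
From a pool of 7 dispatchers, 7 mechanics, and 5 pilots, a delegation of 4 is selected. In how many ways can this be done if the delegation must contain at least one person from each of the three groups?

Total 4-person selections from all 19: C(19,4) = 3876.
Selections missing a whole group: no dispatchers → C(12,4) = 495; no mechanics → C(12,4) = 495; no pilots → C(14,4) = 1001.
Add back selections omitting two groups (i.e. drawn from a single group): C(7,4) + C(7,4) + C(5,4) = 75.
By inclusion–exclusion: 3876 − 1991 + 75 = 1960.

1960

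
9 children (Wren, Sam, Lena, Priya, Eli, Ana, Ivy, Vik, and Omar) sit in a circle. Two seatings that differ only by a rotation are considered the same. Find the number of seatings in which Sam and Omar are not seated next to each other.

All circular seatings of 9 people number (8)! = 40320.
Seatings with Sam beside Omar: treat them as a block with 2 internal orders, giving 2 × (7)! = 10080.
Subtracting, 40320 − 10080 = 30240.

30240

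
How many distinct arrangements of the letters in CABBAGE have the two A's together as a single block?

360

Treat the 2 copies of A as a single block. The multiset to arrange is then {AA, B, B, C, E, G}, 6 items in all.
That gives (6)!/(2!) = 360 arrangements.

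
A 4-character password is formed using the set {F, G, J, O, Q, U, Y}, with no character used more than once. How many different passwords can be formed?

840

With no repetition, fill the 4 characters in order: 7 choices, then 6, down to 4.
That product is 7 × 6 × 5 × 4 = 840.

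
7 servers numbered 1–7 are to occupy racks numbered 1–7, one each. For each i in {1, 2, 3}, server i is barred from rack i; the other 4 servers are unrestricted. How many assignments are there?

Let Aᵢ (for i ∈ {1, 2, 3}) be the placements that put server i in its forbidden rack. Any j of these fix j positions, leaving (7−j)! ways to fill the rest, and there are C(3,j) ways to pick which j.
By inclusion–exclusion, the number of valid placements is Σ_{j=0}^{3} (−1)^j C(3,j)·(7−j)!.
Computing: 5040 − 2160 + 360 − 24 = 3216.

3216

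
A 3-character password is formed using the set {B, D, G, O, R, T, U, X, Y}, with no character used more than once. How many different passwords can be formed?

Choose and order 3 of the 9 symbols: the first character has 9 options, the next 8, then 7.
That product is 9 × 8 × 7 = 504.

504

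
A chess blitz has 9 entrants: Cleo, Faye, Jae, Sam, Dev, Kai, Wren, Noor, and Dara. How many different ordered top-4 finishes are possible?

3024

There are 9 choices for 1st place, 8 for 2nd, and so on down to 6 for position 4.
That gives 9 × 8 × 7 × 6 = 3024.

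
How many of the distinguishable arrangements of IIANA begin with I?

12

With the first slot taken by I, it remains to arrange the other 4 letters (IANA).
Those 4 letters have A appearing twice, giving (4)!/(2!) = 12.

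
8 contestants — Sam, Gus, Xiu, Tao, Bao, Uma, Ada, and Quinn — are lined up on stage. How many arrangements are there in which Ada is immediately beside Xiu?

10080

Glue Ada and Xiu into one block (2 internal orders), leaving 7 units to arrange in a row.
That gives 2 × 7! = 2 × 5040 = 10080.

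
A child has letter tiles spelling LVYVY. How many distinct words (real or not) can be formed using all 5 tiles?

30

The 5 letters of LVYVY have repeats: V appearing twice and Y appearing twice.
The number of distinct arrangements is 5!/(2!·2!) = 120/4 = 30.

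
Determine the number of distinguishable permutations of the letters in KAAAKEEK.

The 8 letters of KAAAKEEK have repeats: A appearing 3 times, E appearing twice, and K appearing 3 times.
Dividing 8! = 40320 by 3!·3!·2! = 72 for the repeated letters gives 560.

560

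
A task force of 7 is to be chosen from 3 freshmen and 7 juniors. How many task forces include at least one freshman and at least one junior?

119

Total 7-person selections from all 10: C(10,7) = 120.
Subtract selections that omit an entire group: no freshmen → C(7,7) = 1; no juniors → C(3,7) = 0.
Both groups omitted at once is impossible, so 120 − 1 = 119.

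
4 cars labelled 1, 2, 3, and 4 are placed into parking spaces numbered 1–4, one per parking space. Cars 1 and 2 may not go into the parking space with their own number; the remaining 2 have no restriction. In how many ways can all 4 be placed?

Let Aᵢ (for i ∈ {1, 2}) be the placements that put car i in its forbidden parking space. Any j of these fix j positions, leaving (4−j)! ways to fill the rest, and there are C(2,j) ways to pick which j.
By inclusion–exclusion, the number of valid placements is Σ_{j=0}^{2} (−1)^j C(2,j)·(4−j)!.
Computing: 24 − 12 + 2 = 14.

14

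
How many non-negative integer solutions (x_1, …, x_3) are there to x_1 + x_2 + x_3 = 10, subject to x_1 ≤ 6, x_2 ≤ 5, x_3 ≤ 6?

31

By stars and bars, unrestricted non-negative solutions to x_1+…+x_3 = 10 number C(10+2,2) = 66.
Subtract solutions that violate a single cap (substitute x_i' = x_i − (cap_i+1)): x_1 ≥ 7 gives C(5,2) = 10; x_2 ≥ 6 gives C(6,2) = 15; x_3 ≥ 7 gives C(5,2) = 10. Together 35.
No two caps can be exceeded simultaneously, so the pair terms are all 0.
By inclusion–exclusion the count is 66 − 35 + 0 = 31.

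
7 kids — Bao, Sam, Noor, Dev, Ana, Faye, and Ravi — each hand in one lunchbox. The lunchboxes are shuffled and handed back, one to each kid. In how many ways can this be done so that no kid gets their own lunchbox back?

Let Aᵢ be the assignments in which kid i gets their own lunchbox. We want the size of the complement of A₁∪…∪A_7.
By inclusion–exclusion this is Σ_{j=0}^{7} (−1)^j C(7,j)·(7−j)!.
Computing: 5040 − 5040 + 2520 − 840 + 210 − 42 + 7 − 1 = 1854.

1854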